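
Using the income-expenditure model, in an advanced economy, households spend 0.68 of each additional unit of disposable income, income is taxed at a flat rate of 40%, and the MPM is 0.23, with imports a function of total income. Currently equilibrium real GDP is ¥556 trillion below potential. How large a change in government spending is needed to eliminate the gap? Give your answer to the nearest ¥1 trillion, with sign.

+¥457 trillion

Spending multiplier = 1/(1 − c(1−t) + m) = 1/(1 − 0.68×0.6 + 0.23) = 1/0.822 ≈ 1.217.
Need ΔY = +¥556 trillion, so ΔG = ΔY/k = (+¥556 trillion) × 0.822 ≈ +¥457 trillion.
The government should increase government spending by ¥457 trillion.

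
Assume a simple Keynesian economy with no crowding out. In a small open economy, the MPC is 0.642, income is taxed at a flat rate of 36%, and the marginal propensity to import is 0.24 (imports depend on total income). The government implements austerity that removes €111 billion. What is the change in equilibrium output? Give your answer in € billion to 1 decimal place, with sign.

Expenditure multiplier = 1/(1 − c(1−t) + m) = 1/(1 − 0.642×0.64 + 0.24) = 1/0.82912 ≈ 1.206.
ΔY = k × ΔG = (−€111 billion) / 0.82912 ≈ −€133.9 billion.

−€133.9 billion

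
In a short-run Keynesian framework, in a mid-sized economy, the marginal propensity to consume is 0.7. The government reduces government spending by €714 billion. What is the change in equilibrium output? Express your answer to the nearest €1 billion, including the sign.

Spending multiplier = 1/(1 − MPC) = 1/(1 − 0.7) = 1/0.3 ≈ 3.333.
ΔY = k × ΔG = (−€714 billion) / 0.3 = −€2,380 billion.

−€2,380 billion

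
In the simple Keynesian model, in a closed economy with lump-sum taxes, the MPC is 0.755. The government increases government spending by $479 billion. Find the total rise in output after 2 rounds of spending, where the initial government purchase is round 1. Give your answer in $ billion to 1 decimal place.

$840.6 billion

Round 1 adds ΔG = $479 billion; each later round is MPC = 0.755 times the previous.
After 2 rounds: 479 + 361.645 = ΔG·(1 − c^2)/(1 − c) = 479 × (1 − 0.570025)/0.245 ≈ $840.6 billion.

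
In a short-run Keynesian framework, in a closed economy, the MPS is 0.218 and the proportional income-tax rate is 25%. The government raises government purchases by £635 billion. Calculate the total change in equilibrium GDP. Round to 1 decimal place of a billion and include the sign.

MPC = 1 − MPS = 1 − 0.218 = 0.782.
Government-spending multiplier = 1/(1 − c(1−t)) = 1/(1 − 0.782×0.75) = 1/0.4135 ≈ 2.418.
ΔY = k × ΔG = (+£635 billion) / 0.4135 ≈ +£1,535.7 billion.

+£1,535.7 billion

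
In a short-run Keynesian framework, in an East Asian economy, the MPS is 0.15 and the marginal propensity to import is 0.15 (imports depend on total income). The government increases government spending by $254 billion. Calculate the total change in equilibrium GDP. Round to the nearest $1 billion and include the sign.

MPC = 1 − MPS = 1 − 0.15 = 0.85.
Government-spending multiplier = 1/(1 − c + m) = 1/(1 − 0.85 + 0.15) = 1/0.3 ≈ 3.333.
ΔY = k × ΔG = (+$254 billion) / 0.3 ≈ +$847 billion.

+$847 billion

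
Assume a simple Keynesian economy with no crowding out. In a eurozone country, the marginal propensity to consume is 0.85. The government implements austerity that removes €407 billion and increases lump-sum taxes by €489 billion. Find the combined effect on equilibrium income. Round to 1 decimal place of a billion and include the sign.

Expenditure multiplier = 1/(1 − MPC) = 1/(1 − 0.85) = 1/0.15 ≈ 6.667.
ΔG contributes k·ΔG = (−€407 billion) / 0.15 ≈ −€2,713.3 billion.
ΔT of +€489 billion changes first-round spending by −c·ΔT = −€415.65 billion, contributing k·(−c·ΔT) = (−€415.65 billion) / 0.15 = −€2,771 billion.
Net ΔY = k(ΔG − c·ΔT) = (−€822.65 billion) / 0.15 ≈ −€5,484.3 billion.

−€5,484.3 billion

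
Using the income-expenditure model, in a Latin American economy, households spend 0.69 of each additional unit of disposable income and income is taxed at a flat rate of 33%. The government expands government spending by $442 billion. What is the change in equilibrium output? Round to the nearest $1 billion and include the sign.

+$822 billion

Spending multiplier = 1/(1 − c(1−t)) = 1/(1 − 0.69×0.67) = 1/0.5377 ≈ 1.86.
ΔY = k × ΔG = (+$442 billion) / 0.5377 ≈ +$822 billion.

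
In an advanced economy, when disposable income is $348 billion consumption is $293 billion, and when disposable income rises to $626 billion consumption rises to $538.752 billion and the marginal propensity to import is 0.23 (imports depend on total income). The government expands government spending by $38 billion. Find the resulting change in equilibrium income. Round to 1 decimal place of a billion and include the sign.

+$109.8 billion

MPC = ΔC/ΔYd = (538.752 − 293)/(626 − 348) = 245.752/278 = 0.884.
Government-spending multiplier = 1/(1 − c + m) = 1/(1 − 0.884 + 0.23) = 1/0.346 ≈ 2.89.
ΔY = k × ΔG = (+$38 billion) / 0.346 ≈ +$109.8 billion.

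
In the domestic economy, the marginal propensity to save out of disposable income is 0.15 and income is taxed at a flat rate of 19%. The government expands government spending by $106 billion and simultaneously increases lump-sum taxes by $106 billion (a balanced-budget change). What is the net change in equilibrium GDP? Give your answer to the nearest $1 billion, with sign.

MPC = 1 − MPS = 1 − 0.15 = 0.85.
Expenditure multiplier = 1/(1 − c(1−t)) = 1/(1 − 0.85×0.81) = 1/0.3115 ≈ 3.21.
ΔG contributes k·ΔG = (+$106 billion) / 0.3115 ≈ +$340.3 billion.
ΔT of +$106 billion changes first-round spending by −c·ΔT = −$90.1 billion, contributing k·(−c·ΔT) = (−$90.1 billion) / 0.3115 ≈ −$289.2 billion.
Net ΔY = k(ΔG − c·ΔT) = (+$15.9 billion) / 0.3115 ≈ +$51 billion.

+$51 billion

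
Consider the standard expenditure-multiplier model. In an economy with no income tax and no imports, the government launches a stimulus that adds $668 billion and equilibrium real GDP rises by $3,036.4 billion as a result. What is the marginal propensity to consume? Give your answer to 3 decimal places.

0.780

Implied spending multiplier k = ΔY/ΔG = 3,036.4/668 ≈ 4.5455.
Since k = 1/(1 − MPC), MPC = 1 − 1/k = 1 − ΔG/ΔY = 1 − 668/3,036.4 ≈ 0.780.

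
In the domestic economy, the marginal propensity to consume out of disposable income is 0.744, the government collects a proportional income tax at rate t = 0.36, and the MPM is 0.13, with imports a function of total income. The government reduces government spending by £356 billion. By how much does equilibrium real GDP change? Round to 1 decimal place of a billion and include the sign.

−£544.5 billion

Expenditure multiplier = 1/(1 − c(1−t) + m) = 1/(1 − 0.744×0.64 + 0.13) = 1/0.65384 ≈ 1.529.
ΔY = k × ΔG = (−£356 billion) / 0.65384 ≈ −£544.5 billion.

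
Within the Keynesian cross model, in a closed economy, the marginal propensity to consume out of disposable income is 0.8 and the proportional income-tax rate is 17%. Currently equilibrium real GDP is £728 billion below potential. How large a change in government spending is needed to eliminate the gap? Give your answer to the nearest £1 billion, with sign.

+£245 billion

Spending multiplier = 1/(1 − c(1−t)) = 1/(1 − 0.8×0.83) = 1/0.336 ≈ 2.976.
Need ΔY = +£728 billion, so ΔG = ΔY/k = (+£728 billion) × 0.336 ≈ +£245 billion.
The government should increase government spending by £245 billion.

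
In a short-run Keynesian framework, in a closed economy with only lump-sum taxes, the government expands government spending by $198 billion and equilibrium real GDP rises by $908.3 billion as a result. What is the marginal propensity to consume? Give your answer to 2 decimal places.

Implied spending multiplier k = ΔY/ΔG = 908.3/198 ≈ 4.5874.
Since k = 1/(1 − MPC), MPC = 1 − 1/k = 1 − ΔG/ΔY = 1 − 198/908.3 ≈ 0.78.

0.78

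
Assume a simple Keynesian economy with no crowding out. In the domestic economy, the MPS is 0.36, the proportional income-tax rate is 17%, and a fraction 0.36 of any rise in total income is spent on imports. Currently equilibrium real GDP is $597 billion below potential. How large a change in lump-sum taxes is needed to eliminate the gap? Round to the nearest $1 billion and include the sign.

−$773 billion

MPC = 1 − MPS = 1 − 0.36 = 0.64.
Spending multiplier = 1/(1 − c(1−t) + m) = 1/(1 − 0.64×0.83 + 0.36) = 1/0.8288 ≈ 1.207.
Tax multiplier = −c·k = −0.64/0.8288 ≈ −0.772. Need ΔY = +$597 billion, so ΔT = ΔY/(−c·k) = −(+$597 billion) × 0.8288 / 0.64 ≈ −$773 billion.
The government should cut lump-sum taxes by $773 billion.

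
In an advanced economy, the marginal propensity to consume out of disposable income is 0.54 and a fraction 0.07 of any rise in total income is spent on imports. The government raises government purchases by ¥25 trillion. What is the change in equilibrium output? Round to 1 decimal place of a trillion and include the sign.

Expenditure multiplier = 1/(1 − c + m) = 1/(1 − 0.54 + 0.07) = 1/0.53 ≈ 1.887.
ΔY = k × ΔG = (+¥25 trillion) / 0.53 ≈ +¥47.2 trillion.

+¥47.2 trillion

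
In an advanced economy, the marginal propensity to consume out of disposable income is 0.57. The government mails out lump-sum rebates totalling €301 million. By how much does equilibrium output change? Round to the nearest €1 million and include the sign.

A lump-sum tax change of −€301 million shifts disposable income by +€301 million; first-round consumption changes by −c × ΔT = −0.57 × (−€301 million) = +€171.57 million.
Expenditure multiplier = 1/(1 − MPC) = 1/(1 − 0.57) = 1/0.43 ≈ 2.326.
The tax multiplier is −c × k ≈ −1.326, so ΔY = k × (−c·ΔT) = (+€171.57 million) / 0.43 = +€399 million.

+€399 million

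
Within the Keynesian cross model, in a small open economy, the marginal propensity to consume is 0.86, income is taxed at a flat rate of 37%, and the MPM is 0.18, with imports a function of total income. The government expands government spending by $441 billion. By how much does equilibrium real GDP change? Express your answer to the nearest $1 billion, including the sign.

+$691 billion

Expenditure multiplier = 1/(1 − c(1−t) + m) = 1/(1 − 0.86×0.63 + 0.18) = 1/0.6382 ≈ 1.567.
ΔY = k × ΔG = (+$441 billion) / 0.6382 ≈ +$691 billion.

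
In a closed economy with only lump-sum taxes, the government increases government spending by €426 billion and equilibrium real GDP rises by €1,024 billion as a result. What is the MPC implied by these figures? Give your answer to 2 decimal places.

0.58

Implied spending multiplier k = ΔY/ΔG = 1,024/426 ≈ 2.4038.
Since k = 1/(1 − MPC), MPC = 1 − 1/k = 1 − ΔG/ΔY = 1 − 426/1,024 ≈ 0.58.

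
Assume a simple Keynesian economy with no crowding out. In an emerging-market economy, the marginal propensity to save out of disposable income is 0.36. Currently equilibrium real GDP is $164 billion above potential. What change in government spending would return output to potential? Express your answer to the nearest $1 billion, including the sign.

−$59 billion

MPC = 1 − MPS = 1 − 0.36 = 0.64.
Spending multiplier = 1/(1 − MPC) = 1/(1 − 0.64) = 1/0.36 ≈ 2.778.
Need ΔY = −$164 billion, so ΔG = ΔY/k = (−$164 billion) × 0.36 ≈ −$59 billion.
The government should cut government spending by $59 billion.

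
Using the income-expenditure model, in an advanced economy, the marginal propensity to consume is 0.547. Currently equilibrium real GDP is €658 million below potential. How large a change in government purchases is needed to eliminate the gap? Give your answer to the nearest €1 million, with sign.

+€298 million

Spending multiplier = 1/(1 − MPC) = 1/(1 − 0.547) = 1/0.453 ≈ 2.208.
Need ΔY = +€658 million, so ΔG = ΔY/k = (+€658 million) × 0.453 ≈ +€298 million.
The government should increase government purchases by €298 million.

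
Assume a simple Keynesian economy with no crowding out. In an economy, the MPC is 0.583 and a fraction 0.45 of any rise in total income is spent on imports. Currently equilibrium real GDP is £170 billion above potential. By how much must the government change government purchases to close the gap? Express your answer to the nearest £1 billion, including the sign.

−£147 billion

Spending multiplier = 1/(1 − c + m) = 1/(1 − 0.583 + 0.45) = 1/0.867 ≈ 1.153.
Need ΔY = −£170 billion, so ΔG = ΔY/k = (−£170 billion) × 0.867 ≈ −£147 billion.
The government should cut government purchases by £147 billion.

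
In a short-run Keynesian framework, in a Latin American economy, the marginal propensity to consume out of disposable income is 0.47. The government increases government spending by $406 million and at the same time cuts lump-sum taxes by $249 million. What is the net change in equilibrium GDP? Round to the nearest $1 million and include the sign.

+$987 million

Expenditure multiplier = 1/(1 − MPC) = 1/(1 − 0.47) = 1/0.53 ≈ 1.887.
ΔG contributes k·ΔG = (+$406 million) / 0.53 ≈ +$766 million.
ΔT of −$249 million changes first-round spending by −c·ΔT = +$117.03 million, contributing k·(−c·ΔT) = (+$117.03 million) / 0.53 ≈ +$220.8 million.
Net ΔY = k(ΔG − c·ΔT) = (+$523.03 million) / 0.53 ≈ +$987 million.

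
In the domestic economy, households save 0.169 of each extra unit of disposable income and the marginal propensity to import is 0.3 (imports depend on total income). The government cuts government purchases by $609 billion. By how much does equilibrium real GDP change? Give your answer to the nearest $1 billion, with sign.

−$1,299 billion

MPC = 1 − MPS = 1 − 0.169 = 0.831.
Expenditure multiplier = 1/(1 − c + m) = 1/(1 − 0.831 + 0.3) = 1/0.469 ≈ 2.132.
ΔY = k × ΔG = (−$609 billion) / 0.469 ≈ −$1,299 billion.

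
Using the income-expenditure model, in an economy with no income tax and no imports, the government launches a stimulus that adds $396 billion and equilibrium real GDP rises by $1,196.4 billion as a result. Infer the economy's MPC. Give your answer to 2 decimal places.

Implied spending multiplier k = ΔY/ΔG = 1,196.4/396 ≈ 3.0212.
Since k = 1/(1 − MPC), MPC = 1 − 1/k = 1 − ΔG/ΔY = 1 − 396/1,196.4 ≈ 0.67.

0.67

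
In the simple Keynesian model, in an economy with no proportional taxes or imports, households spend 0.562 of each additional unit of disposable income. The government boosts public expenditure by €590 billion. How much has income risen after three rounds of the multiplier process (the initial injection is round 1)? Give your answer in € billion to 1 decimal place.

Round 1 adds ΔG = €590 billion; each later round is MPC = 0.562 times the previous.
After 3 rounds: 590 + 331.58 + 186.34796 = ΔG·(1 − c^3)/(1 − c) = 590 × (1 − 0.177504328)/0.438 ≈ €1,107.9 billion.

€1,107.9 billion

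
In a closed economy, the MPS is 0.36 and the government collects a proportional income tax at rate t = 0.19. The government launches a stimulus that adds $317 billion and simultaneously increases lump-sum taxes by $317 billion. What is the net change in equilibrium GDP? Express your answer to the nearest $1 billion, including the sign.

+$237 billion

MPC = 1 − MPS = 1 − 0.36 = 0.64.
Expenditure multiplier = 1/(1 − c(1−t)) = 1/(1 − 0.64×0.81) = 1/0.4816 ≈ 2.076.
ΔG contributes k·ΔG = (+$317 billion) / 0.4816 ≈ +$658.2 billion.
ΔT of +$317 billion changes first-round spending by −c·ΔT = −$202.88 billion, contributing k·(−c·ΔT) = (−$202.88 billion) / 0.4816 ≈ −$421.3 billion.
Net ΔY = k(ΔG − c·ΔT) = (+$114.12 billion) / 0.4816 ≈ +$237 billion.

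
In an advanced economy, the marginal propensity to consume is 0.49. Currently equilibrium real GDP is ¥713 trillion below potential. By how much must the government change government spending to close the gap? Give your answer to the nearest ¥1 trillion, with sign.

+¥364 trillion

Spending multiplier = 1/(1 − MPC) = 1/(1 − 0.49) = 1/0.51 ≈ 1.961.
Need ΔY = +¥713 trillion, so ΔG = ΔY/k = (+¥713 trillion) × 0.51 ≈ +¥364 trillion.
The government should increase government spending by ¥364 trillion.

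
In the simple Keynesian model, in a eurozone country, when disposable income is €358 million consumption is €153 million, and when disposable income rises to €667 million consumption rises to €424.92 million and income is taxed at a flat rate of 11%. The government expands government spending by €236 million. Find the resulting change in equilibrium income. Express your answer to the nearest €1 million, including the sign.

+€1,089 million

MPC = ΔC/ΔYd = (424.92 − 153)/(667 − 358) = 271.92/309 = 0.88.
Expenditure multiplier = 1/(1 − c(1−t)) = 1/(1 − 0.88×0.89) = 1/0.2168 ≈ 4.613.
ΔY = k × ΔG = (+€236 million) / 0.2168 ≈ +€1,089 million.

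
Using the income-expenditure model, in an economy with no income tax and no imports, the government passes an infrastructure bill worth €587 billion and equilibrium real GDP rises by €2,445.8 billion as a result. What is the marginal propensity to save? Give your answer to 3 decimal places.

0.240

Implied spending multiplier k = ΔY/ΔG = 2,445.8/587 ≈ 4.1666.
Since k = 1/(1 − MPC), MPC = 1 − 1/k = 1 − ΔG/ΔY = 1 − 587/2,445.8 ≈ 0.760.
MPS = 1 − MPC = 0.240.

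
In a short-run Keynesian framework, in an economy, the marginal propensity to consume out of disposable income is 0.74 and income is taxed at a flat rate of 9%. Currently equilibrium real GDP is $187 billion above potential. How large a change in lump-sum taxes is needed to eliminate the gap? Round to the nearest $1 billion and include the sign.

+$83 billion

Spending multiplier = 1/(1 − c(1−t)) = 1/(1 − 0.74×0.91) = 1/0.3266 ≈ 3.062.
Tax multiplier = −c·k = −0.74/0.3266 ≈ −2.266. Need ΔY = −$187 billion, so ΔT = ΔY/(−c·k) = −(−$187 billion) × 0.3266 / 0.74 ≈ +$83 billion.
The government should raise lump-sum taxes by $83 billion.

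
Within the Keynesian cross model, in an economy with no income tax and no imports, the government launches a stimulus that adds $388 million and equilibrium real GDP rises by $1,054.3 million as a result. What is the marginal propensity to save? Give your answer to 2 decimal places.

0.37

Implied spending multiplier k = ΔY/ΔG = 1,054.3/388 ≈ 2.7173.
Since k = 1/(1 − MPC), MPC = 1 − 1/k = 1 − ΔG/ΔY = 1 − 388/1,054.3 ≈ 0.63.
MPS = 1 − MPC = 0.37.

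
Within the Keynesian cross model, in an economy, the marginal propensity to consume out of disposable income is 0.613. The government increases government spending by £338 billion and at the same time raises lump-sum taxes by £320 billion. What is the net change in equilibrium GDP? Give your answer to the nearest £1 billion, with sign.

Expenditure multiplier = 1/(1 − MPC) = 1/(1 − 0.613) = 1/0.387 ≈ 2.584.
ΔG contributes k·ΔG = (+£338 billion) / 0.387 ≈ +£873.4 billion.
ΔT of +£320 billion changes first-round spending by −c·ΔT = −£196.16 billion, contributing k·(−c·ΔT) = (−£196.16 billion) / 0.387 ≈ −£506.9 billion.
Net ΔY = k(ΔG − c·ΔT) = (+£141.84 billion) / 0.387 ≈ +£367 billion.

+£367 billion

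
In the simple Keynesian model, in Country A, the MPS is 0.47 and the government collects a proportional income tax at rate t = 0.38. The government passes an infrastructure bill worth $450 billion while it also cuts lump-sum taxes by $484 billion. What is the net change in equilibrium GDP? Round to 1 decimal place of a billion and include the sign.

MPC = 1 − MPS = 1 − 0.47 = 0.53.
Expenditure multiplier = 1/(1 − c(1−t)) = 1/(1 − 0.53×0.62) = 1/0.6714 ≈ 1.489.
ΔG contributes k·ΔG = (+$450 billion) / 0.6714 ≈ +$670.2 billion.
ΔT of −$484 billion changes first-round spending by −c·ΔT = +$256.52 billion, contributing k·(−c·ΔT) = (+$256.52 billion) / 0.6714 ≈ +$382.1 billion.
Net ΔY = k(ΔG − c·ΔT) = (+$706.52 billion) / 0.6714 ≈ +$1,052.3 billion.

+$1,052.3 billion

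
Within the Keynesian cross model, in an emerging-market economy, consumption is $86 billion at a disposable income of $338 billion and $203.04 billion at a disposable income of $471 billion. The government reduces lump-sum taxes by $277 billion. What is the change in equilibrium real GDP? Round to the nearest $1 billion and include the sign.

+$2,031 billion

MPC = ΔC/ΔYd = (203.04 − 86)/(471 − 338) = 117.04/133 = 0.88.
A lump-sum tax change of −$277 billion shifts disposable income by +$277 billion; first-round consumption changes by −c × ΔT = −0.88 × (−$277 billion) = +$243.76 billion.
Expenditure multiplier = 1/(1 − MPC) = 1/(1 − 0.88) = 1/0.12 ≈ 8.333.
The tax multiplier is −c × k ≈ −7.333, so ΔY = k × (−c·ΔT) = (+$243.76 billion) / 0.12 ≈ +$2,031 billion.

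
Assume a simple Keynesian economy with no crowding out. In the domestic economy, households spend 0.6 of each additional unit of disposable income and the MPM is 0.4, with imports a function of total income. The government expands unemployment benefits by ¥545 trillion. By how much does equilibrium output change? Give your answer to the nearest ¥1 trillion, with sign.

+¥409 trillion

The transfer change shifts disposable income by +¥545 trillion, so first-round consumption changes by c·ΔTR = 0.6 × (+¥545 trillion) = +¥327 trillion.
Expenditure multiplier = 1/(1 − c + m) = 1/(1 − 0.6 + 0.4) = 1/0.8 = 1.25.
The transfer multiplier is c × k = 0.75, so ΔY = k × (c·ΔTR) = (+¥327 trillion) / 0.8 ≈ +¥409 trillion.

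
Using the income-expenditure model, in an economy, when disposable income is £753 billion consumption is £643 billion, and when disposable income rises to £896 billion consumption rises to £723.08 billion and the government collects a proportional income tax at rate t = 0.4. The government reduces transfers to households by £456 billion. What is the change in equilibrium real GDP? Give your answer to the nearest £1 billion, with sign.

−£385 billion

MPC = ΔC/ΔYd = (723.08 − 643)/(896 − 753) = 80.08/143 = 0.56.
The transfer change shifts disposable income by −£456 billion, so first-round consumption changes by c·ΔTR = 0.56 × (−£456 billion) = −£255.36 billion.
Expenditure multiplier = 1/(1 − c(1−t)) = 1/(1 − 0.56×0.6) = 1/0.664 ≈ 1.506.
The transfer multiplier is c × k ≈ 0.843, so ΔY = k × (c·ΔTR) = (−£255.36 billion) / 0.664 ≈ −£385 billion.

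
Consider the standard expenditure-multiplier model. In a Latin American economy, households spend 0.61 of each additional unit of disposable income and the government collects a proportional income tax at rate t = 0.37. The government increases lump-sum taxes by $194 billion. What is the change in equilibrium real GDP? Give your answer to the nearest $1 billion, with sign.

−$192 billion

A lump-sum tax change of +$194 billion shifts disposable income by −$194 billion; first-round consumption changes by −c × ΔT = −0.61 × (+$194 billion) = −$118.34 billion.
Expenditure multiplier = 1/(1 − c(1−t)) = 1/(1 − 0.61×0.63) = 1/0.6157 ≈ 1.624.
The tax multiplier is −c × k ≈ −0.991, so ΔY = k × (−c·ΔT) = (−$118.34 billion) / 0.6157 ≈ −$192 billion.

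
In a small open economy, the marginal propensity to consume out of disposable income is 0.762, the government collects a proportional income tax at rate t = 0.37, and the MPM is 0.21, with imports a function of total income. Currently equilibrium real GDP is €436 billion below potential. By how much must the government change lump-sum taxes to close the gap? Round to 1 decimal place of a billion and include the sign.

Spending multiplier = 1/(1 − c(1−t) + m) = 1/(1 − 0.762×0.63 + 0.21) = 1/0.72994 ≈ 1.37.
Tax multiplier = −c·k = −0.762/0.72994 ≈ −1.044. Need ΔY = +€436 billion, so ΔT = ΔY/(−c·k) = −(+€436 billion) × 0.72994 / 0.762 ≈ −€417.7 billion.
The government should cut lump-sum taxes by €417.7 billion.

−€417.7 billion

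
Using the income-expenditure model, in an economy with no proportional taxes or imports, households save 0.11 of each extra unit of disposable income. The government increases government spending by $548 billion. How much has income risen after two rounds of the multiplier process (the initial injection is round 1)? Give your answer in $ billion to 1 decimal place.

$1,035.7 billion

MPC = 1 − MPS = 1 − 0.11 = 0.89.
Round 1 adds ΔG = $548 billion; each later round is MPC = 0.89 times the previous.
After 2 rounds: 548 + 487.72 = ΔG·(1 − c^2)/(1 − c) = 548 × (1 − 0.7921)/0.11 ≈ $1,035.7 billion.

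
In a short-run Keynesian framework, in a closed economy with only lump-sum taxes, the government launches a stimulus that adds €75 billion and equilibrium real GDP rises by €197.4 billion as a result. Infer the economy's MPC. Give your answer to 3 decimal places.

Implied spending multiplier k = ΔY/ΔG = 197.4/75 = 2.632.
Since k = 1/(1 − MPC), MPC = 1 − 1/k = 1 − ΔG/ΔY = 1 − 75/197.4 ≈ 0.620.

0.620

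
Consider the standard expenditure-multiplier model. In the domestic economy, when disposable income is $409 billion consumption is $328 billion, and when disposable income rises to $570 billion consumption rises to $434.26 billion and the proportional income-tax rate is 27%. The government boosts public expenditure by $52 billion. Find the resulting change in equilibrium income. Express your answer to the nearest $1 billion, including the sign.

+$100 billion

MPC = ΔC/ΔYd = (434.26 − 328)/(570 − 409) = 106.26/161 = 0.66.
Expenditure multiplier = 1/(1 − c(1−t)) = 1/(1 − 0.66×0.73) = 1/0.5182 ≈ 1.93.
ΔY = k × ΔG = (+$52 billion) / 0.5182 ≈ +$100 billion.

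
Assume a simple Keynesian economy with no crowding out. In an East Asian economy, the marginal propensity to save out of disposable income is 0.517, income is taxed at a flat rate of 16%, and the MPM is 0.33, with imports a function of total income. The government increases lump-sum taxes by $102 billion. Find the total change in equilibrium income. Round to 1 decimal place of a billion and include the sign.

−$53.3 billion

MPC = 1 − MPS = 1 − 0.517 = 0.483.
A lump-sum tax change of +$102 billion shifts disposable income by −$102 billion; first-round consumption changes by −c × ΔT = −0.483 × (+$102 billion) = −$49.266 billion.
Expenditure multiplier = 1/(1 − c(1−t) + m) = 1/(1 − 0.483×0.84 + 0.33) = 1/0.92428 ≈ 1.082.
The tax multiplier is −c × k ≈ −0.523, so ΔY = k × (−c·ΔT) = (−$49.266 billion) / 0.92428 ≈ −$53.3 billion.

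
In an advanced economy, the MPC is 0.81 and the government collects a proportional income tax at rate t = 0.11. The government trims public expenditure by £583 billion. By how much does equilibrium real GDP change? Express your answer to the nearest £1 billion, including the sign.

−£2,089 billion

Spending multiplier = 1/(1 − c(1−t)) = 1/(1 − 0.81×0.89) = 1/0.2791 ≈ 3.583.
ΔY = k × ΔG = (−£583 billion) / 0.2791 ≈ −£2,089 billion.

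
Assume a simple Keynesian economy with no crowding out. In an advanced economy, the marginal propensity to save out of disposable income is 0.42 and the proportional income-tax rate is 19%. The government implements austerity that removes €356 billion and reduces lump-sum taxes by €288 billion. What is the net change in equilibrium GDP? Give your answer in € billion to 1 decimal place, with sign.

MPC = 1 − MPS = 1 − 0.42 = 0.58.
Expenditure multiplier = 1/(1 − c(1−t)) = 1/(1 − 0.58×0.81) = 1/0.5302 ≈ 1.886.
ΔG contributes k·ΔG = (−€356 billion) / 0.5302 ≈ −€671.4 billion.
ΔT of −€288 billion changes first-round spending by −c·ΔT = +€167.04 billion, contributing k·(−c·ΔT) = (+€167.04 billion) / 0.5302 ≈ +€315.1 billion.
Net ΔY = k(ΔG − c·ΔT) = (−€188.96 billion) / 0.5302 ≈ −€356.4 billion.

−€356.4 billion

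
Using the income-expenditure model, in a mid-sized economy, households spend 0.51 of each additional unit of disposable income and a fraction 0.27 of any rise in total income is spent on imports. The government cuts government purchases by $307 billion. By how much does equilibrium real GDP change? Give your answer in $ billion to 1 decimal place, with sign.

Expenditure multiplier = 1/(1 − c + m) = 1/(1 − 0.51 + 0.27) = 1/0.76 ≈ 1.316.
ΔY = k × ΔG = (−$307 billion) / 0.76 ≈ −$403.9 billion.

−$403.9 billion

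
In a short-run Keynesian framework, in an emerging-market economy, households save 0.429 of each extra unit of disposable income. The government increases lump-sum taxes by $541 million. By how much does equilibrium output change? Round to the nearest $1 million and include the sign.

MPC = 1 − MPS = 1 − 0.429 = 0.571.
A lump-sum tax change of +$541 million shifts disposable income by −$541 million; first-round consumption changes by −c × ΔT = −0.571 × (+$541 million) = −$308.911 million.
Expenditure multiplier = 1/(1 − MPC) = 1/(1 − 0.571) = 1/0.429 ≈ 2.331.
The tax multiplier is −c × k ≈ −1.331, so ΔY = k × (−c·ΔT) = (−$308.911 million) / 0.429 ≈ −$720 million.

−$720 million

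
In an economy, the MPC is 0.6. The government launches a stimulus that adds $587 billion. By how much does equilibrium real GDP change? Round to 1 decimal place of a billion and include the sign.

Spending multiplier = 1/(1 − MPC) = 1/(1 − 0.6) = 1/0.4 = 2.5.
ΔY = k × ΔG = (+$587 billion) / 0.4 = +$1,467.5 billion.

+$1,467.5 billion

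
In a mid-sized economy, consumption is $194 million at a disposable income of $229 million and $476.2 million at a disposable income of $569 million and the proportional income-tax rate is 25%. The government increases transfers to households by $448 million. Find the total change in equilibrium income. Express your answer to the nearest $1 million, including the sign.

MPC = ΔC/ΔYd = (476.2 − 194)/(569 − 229) = 282.2/340 = 0.83.
The transfer change shifts disposable income by +$448 million, so first-round consumption changes by c·ΔTR = 0.83 × (+$448 million) = +$371.84 million.
Expenditure multiplier = 1/(1 − c(1−t)) = 1/(1 − 0.83×0.75) = 1/0.3775 ≈ 2.649.
The transfer multiplier is c × k ≈ 2.199, so ΔY = k × (c·ΔTR) = (+$371.84 million) / 0.3775 ≈ +$985 million.

+$985 million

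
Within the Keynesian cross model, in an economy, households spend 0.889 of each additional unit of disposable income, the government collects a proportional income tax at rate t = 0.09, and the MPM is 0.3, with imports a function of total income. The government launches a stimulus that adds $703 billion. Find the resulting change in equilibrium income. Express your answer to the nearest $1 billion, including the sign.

+$1,432 billion

Government-spending multiplier = 1/(1 − c(1−t) + m) = 1/(1 − 0.889×0.91 + 0.3) = 1/0.49101 ≈ 2.037.
ΔY = k × ΔG = (+$703 billion) / 0.49101 ≈ +$1,432 billion.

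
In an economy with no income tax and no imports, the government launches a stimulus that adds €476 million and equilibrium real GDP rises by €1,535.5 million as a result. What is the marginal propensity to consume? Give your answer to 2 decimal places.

Implied spending multiplier k = ΔY/ΔG = 1,535.5/476 ≈ 3.2258.
Since k = 1/(1 − MPC), MPC = 1 − 1/k = 1 − ΔG/ΔY = 1 − 476/1,535.5 ≈ 0.69.

0.69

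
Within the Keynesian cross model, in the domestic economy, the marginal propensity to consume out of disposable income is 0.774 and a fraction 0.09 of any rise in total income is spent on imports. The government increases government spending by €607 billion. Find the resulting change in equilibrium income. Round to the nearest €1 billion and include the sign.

+€1,921 billion

Government-spending multiplier = 1/(1 − c + m) = 1/(1 − 0.774 + 0.09) = 1/0.316 ≈ 3.165.
ΔY = k × ΔG = (+€607 billion) / 0.316 ≈ +€1,921 billion.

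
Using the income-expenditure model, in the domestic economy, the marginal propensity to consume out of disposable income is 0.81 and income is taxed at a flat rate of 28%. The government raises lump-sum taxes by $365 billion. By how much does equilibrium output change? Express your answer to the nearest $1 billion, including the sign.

−$709 billion

A lump-sum tax change of +$365 billion shifts disposable income by −$365 billion; first-round consumption changes by −c × ΔT = −0.81 × (+$365 billion) = −$295.65 billion.
Expenditure multiplier = 1/(1 − c(1−t)) = 1/(1 − 0.81×0.72) = 1/0.4168 ≈ 2.399.
The tax multiplier is −c × k ≈ −1.943, so ΔY = k × (−c·ΔT) = (−$295.65 billion) / 0.4168 ≈ −$709 billion.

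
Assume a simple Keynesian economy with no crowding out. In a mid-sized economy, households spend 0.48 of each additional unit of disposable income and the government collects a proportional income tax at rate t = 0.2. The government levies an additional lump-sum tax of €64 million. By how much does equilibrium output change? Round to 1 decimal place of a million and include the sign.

A lump-sum tax change of +€64 million shifts disposable income by −€64 million; first-round consumption changes by −c × ΔT = −0.48 × (+€64 million) = −€30.72 million.
Expenditure multiplier = 1/(1 − c(1−t)) = 1/(1 − 0.48×0.8) = 1/0.616 ≈ 1.623.
The tax multiplier is −c × k ≈ −0.779, so ΔY = k × (−c·ΔT) = (−€30.72 million) / 0.616 ≈ −€49.9 million.

−€49.9 million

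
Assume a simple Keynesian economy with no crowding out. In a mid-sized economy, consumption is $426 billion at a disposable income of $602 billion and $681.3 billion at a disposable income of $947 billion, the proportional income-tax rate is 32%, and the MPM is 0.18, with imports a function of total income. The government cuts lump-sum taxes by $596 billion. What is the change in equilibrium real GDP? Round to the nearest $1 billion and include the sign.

MPC = ΔC/ΔYd = (681.3 − 426)/(947 − 602) = 255.3/345 = 0.74.
A lump-sum tax change of −$596 billion shifts disposable income by +$596 billion; first-round consumption changes by −c × ΔT = −0.74 × (−$596 billion) = +$441.04 billion.
Expenditure multiplier = 1/(1 − c(1−t) + m) = 1/(1 − 0.74×0.68 + 0.18) = 1/0.6768 ≈ 1.478.
The tax multiplier is −c × k ≈ −1.093, so ΔY = k × (−c·ΔT) = (+$441.04 billion) / 0.6768 ≈ +$652 billion.

+$652 billion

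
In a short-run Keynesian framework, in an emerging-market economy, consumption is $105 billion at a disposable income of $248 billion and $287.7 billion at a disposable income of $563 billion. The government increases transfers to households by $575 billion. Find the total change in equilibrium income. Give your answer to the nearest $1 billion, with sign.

+$794 billion

MPC = ΔC/ΔYd = (287.7 − 105)/(563 − 248) = 182.7/315 = 0.58.
The transfer change shifts disposable income by +$575 billion, so first-round consumption changes by c·ΔTR = 0.58 × (+$575 billion) = +$333.5 billion.
Expenditure multiplier = 1/(1 − MPC) = 1/(1 − 0.58) = 1/0.42 ≈ 2.381.
The transfer multiplier is c × k ≈ 1.381, so ΔY = k × (c·ΔTR) = (+$333.5 billion) / 0.42 ≈ +$794 billion.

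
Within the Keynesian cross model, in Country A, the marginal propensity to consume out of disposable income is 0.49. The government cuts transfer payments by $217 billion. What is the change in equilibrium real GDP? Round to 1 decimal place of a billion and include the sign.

The transfer change shifts disposable income by −$217 billion, so first-round consumption changes by c·ΔTR = 0.49 × (−$217 billion) = −$106.33 billion.
Expenditure multiplier = 1/(1 − MPC) = 1/(1 − 0.49) = 1/0.51 ≈ 1.961.
The transfer multiplier is c × k ≈ 0.961, so ΔY = k × (c·ΔTR) = (−$106.33 billion) / 0.51 ≈ −$208.5 billion.

−$208.5 billion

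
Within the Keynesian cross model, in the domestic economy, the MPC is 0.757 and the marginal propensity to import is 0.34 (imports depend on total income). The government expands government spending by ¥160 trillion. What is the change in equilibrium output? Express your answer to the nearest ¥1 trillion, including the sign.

+¥274 trillion

Expenditure multiplier = 1/(1 − c + m) = 1/(1 − 0.757 + 0.34) = 1/0.583 ≈ 1.715.
ΔY = k × ΔG = (+¥160 trillion) / 0.583 ≈ +¥274 trillion.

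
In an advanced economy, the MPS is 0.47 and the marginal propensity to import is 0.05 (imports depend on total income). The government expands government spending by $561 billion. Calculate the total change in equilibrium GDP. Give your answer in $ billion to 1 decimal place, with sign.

MPC = 1 − MPS = 1 − 0.47 = 0.53.
Expenditure multiplier = 1/(1 − c + m) = 1/(1 − 0.53 + 0.05) = 1/0.52 ≈ 1.923.
ΔY = k × ΔG = (+$561 billion) / 0.52 ≈ +$1,078.8 billion.

+$1,078.8 billion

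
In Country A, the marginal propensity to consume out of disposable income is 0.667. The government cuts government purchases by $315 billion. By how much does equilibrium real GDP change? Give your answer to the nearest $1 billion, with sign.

−$946 billion

Expenditure multiplier = 1/(1 − MPC) = 1/(1 − 0.667) = 1/0.333 ≈ 3.003.
ΔY = k × ΔG = (−$315 billion) / 0.333 ≈ −$946 billion.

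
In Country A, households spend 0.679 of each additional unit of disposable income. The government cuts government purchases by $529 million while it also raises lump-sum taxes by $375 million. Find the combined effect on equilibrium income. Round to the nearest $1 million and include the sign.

−$2,441 million

Expenditure multiplier = 1/(1 − MPC) = 1/(1 − 0.679) = 1/0.321 ≈ 3.115.
ΔG contributes k·ΔG = (−$529 million) / 0.321 ≈ −$1,648 million.
ΔT of +$375 million changes first-round spending by −c·ΔT = −$254.625 million, contributing k·(−c·ΔT) = (−$254.625 million) / 0.321 ≈ −$793.2 million.
Net ΔY = k(ΔG − c·ΔT) = (−$783.625 million) / 0.321 ≈ −$2,441 million.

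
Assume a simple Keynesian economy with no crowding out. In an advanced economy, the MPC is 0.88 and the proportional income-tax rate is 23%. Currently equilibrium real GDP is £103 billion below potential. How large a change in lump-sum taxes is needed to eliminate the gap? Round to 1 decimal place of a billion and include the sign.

Spending multiplier = 1/(1 − c(1−t)) = 1/(1 − 0.88×0.77) = 1/0.3224 ≈ 3.102.
Tax multiplier = −c·k = −0.88/0.3224 ≈ −2.73. Need ΔY = +£103 billion, so ΔT = ΔY/(−c·k) = −(+£103 billion) × 0.3224 / 0.88 ≈ −£37.7 billion.
The government should cut lump-sum taxes by £37.7 billion.

−£37.7 billion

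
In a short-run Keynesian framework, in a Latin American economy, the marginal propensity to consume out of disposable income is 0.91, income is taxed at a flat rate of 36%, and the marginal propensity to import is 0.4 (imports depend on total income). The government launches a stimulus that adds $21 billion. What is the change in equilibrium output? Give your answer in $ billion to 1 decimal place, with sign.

+$25.7 billion

Spending multiplier = 1/(1 − c(1−t) + m) = 1/(1 − 0.91×0.64 + 0.4) = 1/0.8176 ≈ 1.223.
ΔY = k × ΔG = (+$21 billion) / 0.8176 ≈ +$25.7 billion.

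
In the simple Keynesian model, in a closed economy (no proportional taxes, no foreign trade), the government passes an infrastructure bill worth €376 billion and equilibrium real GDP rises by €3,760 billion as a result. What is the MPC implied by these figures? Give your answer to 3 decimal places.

0.900

Implied spending multiplier k = ΔY/ΔG = 3,760/376 = 10.
Since k = 1/(1 − MPC), MPC = 1 − 1/k = 1 − ΔG/ΔY = 1 − 376/3,760 = 0.900.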